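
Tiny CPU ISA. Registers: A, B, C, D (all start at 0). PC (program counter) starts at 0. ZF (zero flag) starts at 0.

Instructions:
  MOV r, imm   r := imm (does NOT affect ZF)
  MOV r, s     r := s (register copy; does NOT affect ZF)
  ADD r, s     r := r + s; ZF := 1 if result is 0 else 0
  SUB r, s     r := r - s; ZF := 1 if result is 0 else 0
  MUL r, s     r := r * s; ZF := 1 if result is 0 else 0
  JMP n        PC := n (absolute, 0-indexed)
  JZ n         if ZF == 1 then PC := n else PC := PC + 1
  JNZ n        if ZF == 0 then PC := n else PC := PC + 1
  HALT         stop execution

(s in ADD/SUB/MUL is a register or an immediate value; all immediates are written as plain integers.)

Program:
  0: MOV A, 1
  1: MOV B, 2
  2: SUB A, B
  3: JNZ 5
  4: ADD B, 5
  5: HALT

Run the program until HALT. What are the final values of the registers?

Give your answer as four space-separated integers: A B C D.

Answer: -1 2 0 0

Derivation:
Step 1: PC=0 exec 'MOV A, 1'. After: A=1 B=0 C=0 D=0 ZF=0 PC=1
Step 2: PC=1 exec 'MOV B, 2'. After: A=1 B=2 C=0 D=0 ZF=0 PC=2
Step 3: PC=2 exec 'SUB A, B'. After: A=-1 B=2 C=0 D=0 ZF=0 PC=3
Step 4: PC=3 exec 'JNZ 5'. After: A=-1 B=2 C=0 D=0 ZF=0 PC=5
Step 5: PC=5 exec 'HALT'. After: A=-1 B=2 C=0 D=0 ZF=0 PC=5 HALTED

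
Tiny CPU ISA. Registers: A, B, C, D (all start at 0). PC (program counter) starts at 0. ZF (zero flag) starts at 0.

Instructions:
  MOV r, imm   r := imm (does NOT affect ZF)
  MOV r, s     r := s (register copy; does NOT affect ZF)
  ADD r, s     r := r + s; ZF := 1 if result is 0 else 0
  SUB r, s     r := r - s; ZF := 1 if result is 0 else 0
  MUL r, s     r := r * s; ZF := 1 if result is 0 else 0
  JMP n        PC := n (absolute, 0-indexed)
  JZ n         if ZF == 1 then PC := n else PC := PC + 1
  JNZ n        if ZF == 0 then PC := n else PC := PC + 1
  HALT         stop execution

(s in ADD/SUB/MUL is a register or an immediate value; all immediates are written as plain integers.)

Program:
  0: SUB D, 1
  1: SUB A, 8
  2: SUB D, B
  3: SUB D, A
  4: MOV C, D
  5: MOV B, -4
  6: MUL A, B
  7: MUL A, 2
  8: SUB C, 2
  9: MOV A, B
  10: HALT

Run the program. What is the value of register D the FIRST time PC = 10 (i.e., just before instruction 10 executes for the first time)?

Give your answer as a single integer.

Step 1: PC=0 exec 'SUB D, 1'. After: A=0 B=0 C=0 D=-1 ZF=0 PC=1
Step 2: PC=1 exec 'SUB A, 8'. After: A=-8 B=0 C=0 D=-1 ZF=0 PC=2
Step 3: PC=2 exec 'SUB D, B'. After: A=-8 B=0 C=0 D=-1 ZF=0 PC=3
Step 4: PC=3 exec 'SUB D, A'. After: A=-8 B=0 C=0 D=7 ZF=0 PC=4
Step 5: PC=4 exec 'MOV C, D'. After: A=-8 B=0 C=7 D=7 ZF=0 PC=5
Step 6: PC=5 exec 'MOV B, -4'. After: A=-8 B=-4 C=7 D=7 ZF=0 PC=6
Step 7: PC=6 exec 'MUL A, B'. After: A=32 B=-4 C=7 D=7 ZF=0 PC=7
Step 8: PC=7 exec 'MUL A, 2'. After: A=64 B=-4 C=7 D=7 ZF=0 PC=8
Step 9: PC=8 exec 'SUB C, 2'. After: A=64 B=-4 C=5 D=7 ZF=0 PC=9
Step 10: PC=9 exec 'MOV A, B'. After: A=-4 B=-4 C=5 D=7 ZF=0 PC=10
First time PC=10: D=7

7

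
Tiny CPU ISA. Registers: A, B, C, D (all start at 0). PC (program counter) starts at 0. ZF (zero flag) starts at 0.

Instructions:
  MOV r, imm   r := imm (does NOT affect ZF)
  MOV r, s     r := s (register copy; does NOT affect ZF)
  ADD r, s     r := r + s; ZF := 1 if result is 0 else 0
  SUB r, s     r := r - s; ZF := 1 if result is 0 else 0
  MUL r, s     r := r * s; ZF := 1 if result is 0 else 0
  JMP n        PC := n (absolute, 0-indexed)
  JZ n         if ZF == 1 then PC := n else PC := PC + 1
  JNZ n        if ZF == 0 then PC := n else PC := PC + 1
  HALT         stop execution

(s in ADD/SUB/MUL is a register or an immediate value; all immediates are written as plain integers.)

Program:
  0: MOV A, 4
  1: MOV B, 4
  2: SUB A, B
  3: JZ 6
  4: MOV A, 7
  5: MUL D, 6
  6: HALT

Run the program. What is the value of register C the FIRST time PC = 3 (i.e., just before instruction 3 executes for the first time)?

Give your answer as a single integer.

Step 1: PC=0 exec 'MOV A, 4'. After: A=4 B=0 C=0 D=0 ZF=0 PC=1
Step 2: PC=1 exec 'MOV B, 4'. After: A=4 B=4 C=0 D=0 ZF=0 PC=2
Step 3: PC=2 exec 'SUB A, B'. After: A=0 B=4 C=0 D=0 ZF=1 PC=3
First time PC=3: C=0

0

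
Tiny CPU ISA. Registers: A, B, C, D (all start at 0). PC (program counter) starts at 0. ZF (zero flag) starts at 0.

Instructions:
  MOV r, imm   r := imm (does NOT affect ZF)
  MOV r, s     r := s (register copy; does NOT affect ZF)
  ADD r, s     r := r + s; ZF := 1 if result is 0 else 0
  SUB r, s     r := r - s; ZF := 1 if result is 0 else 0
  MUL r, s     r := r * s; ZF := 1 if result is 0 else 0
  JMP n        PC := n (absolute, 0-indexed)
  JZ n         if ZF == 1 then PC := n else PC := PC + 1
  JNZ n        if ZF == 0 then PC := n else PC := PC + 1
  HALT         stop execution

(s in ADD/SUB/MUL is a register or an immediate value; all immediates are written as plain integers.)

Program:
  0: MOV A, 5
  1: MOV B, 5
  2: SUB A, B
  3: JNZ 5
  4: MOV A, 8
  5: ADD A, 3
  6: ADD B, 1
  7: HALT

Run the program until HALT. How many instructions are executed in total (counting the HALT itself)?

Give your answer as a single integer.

Step 1: PC=0 exec 'MOV A, 5'. After: A=5 B=0 C=0 D=0 ZF=0 PC=1
Step 2: PC=1 exec 'MOV B, 5'. After: A=5 B=5 C=0 D=0 ZF=0 PC=2
Step 3: PC=2 exec 'SUB A, B'. After: A=0 B=5 C=0 D=0 ZF=1 PC=3
Step 4: PC=3 exec 'JNZ 5'. After: A=0 B=5 C=0 D=0 ZF=1 PC=4
Step 5: PC=4 exec 'MOV A, 8'. After: A=8 B=5 C=0 D=0 ZF=1 PC=5
Step 6: PC=5 exec 'ADD A, 3'. After: A=11 B=5 C=0 D=0 ZF=0 PC=6
Step 7: PC=6 exec 'ADD B, 1'. After: A=11 B=6 C=0 D=0 ZF=0 PC=7
Step 8: PC=7 exec 'HALT'. After: A=11 B=6 C=0 D=0 ZF=0 PC=7 HALTED
Total instructions executed: 8

Answer: 8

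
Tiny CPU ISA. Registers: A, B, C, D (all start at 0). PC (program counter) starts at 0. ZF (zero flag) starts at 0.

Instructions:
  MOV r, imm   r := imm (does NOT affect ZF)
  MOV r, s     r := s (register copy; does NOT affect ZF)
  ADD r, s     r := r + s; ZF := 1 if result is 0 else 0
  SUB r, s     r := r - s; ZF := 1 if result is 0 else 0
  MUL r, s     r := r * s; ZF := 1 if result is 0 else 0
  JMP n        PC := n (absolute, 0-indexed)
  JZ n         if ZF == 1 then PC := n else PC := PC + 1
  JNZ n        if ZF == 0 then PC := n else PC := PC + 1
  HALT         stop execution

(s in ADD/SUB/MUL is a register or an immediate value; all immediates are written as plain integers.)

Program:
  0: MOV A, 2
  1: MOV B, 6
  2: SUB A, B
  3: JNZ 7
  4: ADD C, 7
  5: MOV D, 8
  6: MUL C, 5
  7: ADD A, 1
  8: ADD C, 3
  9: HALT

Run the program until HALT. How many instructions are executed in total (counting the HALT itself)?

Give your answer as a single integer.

Step 1: PC=0 exec 'MOV A, 2'. After: A=2 B=0 C=0 D=0 ZF=0 PC=1
Step 2: PC=1 exec 'MOV B, 6'. After: A=2 B=6 C=0 D=0 ZF=0 PC=2
Step 3: PC=2 exec 'SUB A, B'. After: A=-4 B=6 C=0 D=0 ZF=0 PC=3
Step 4: PC=3 exec 'JNZ 7'. After: A=-4 B=6 C=0 D=0 ZF=0 PC=7
Step 5: PC=7 exec 'ADD A, 1'. After: A=-3 B=6 C=0 D=0 ZF=0 PC=8
Step 6: PC=8 exec 'ADD C, 3'. After: A=-3 B=6 C=3 D=0 ZF=0 PC=9
Step 7: PC=9 exec 'HALT'. After: A=-3 B=6 C=3 D=0 ZF=0 PC=9 HALTED
Total instructions executed: 7

Answer: 7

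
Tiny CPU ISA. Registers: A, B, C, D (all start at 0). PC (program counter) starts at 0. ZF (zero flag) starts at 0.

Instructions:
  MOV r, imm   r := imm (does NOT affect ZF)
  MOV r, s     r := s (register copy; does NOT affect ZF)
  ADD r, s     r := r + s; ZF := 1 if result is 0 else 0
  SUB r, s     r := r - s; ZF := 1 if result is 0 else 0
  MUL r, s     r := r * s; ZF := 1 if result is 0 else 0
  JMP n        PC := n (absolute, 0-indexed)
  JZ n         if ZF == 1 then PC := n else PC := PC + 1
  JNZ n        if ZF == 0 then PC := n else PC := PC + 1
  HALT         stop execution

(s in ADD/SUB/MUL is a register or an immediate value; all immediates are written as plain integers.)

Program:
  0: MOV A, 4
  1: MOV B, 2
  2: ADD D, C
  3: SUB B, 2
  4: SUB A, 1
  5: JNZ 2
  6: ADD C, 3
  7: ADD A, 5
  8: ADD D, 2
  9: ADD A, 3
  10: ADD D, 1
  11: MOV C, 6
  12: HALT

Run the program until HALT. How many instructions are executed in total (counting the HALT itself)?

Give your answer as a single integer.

Step 1: PC=0 exec 'MOV A, 4'. After: A=4 B=0 C=0 D=0 ZF=0 PC=1
Step 2: PC=1 exec 'MOV B, 2'. After: A=4 B=2 C=0 D=0 ZF=0 PC=2
Step 3: PC=2 exec 'ADD D, C'. After: A=4 B=2 C=0 D=0 ZF=1 PC=3
Step 4: PC=3 exec 'SUB B, 2'. After: A=4 B=0 C=0 D=0 ZF=1 PC=4
Step 5: PC=4 exec 'SUB A, 1'. After: A=3 B=0 C=0 D=0 ZF=0 PC=5
Step 6: PC=5 exec 'JNZ 2'. After: A=3 B=0 C=0 D=0 ZF=0 PC=2
Step 7: PC=2 exec 'ADD D, C'. After: A=3 B=0 C=0 D=0 ZF=1 PC=3
Step 8: PC=3 exec 'SUB B, 2'. After: A=3 B=-2 C=0 D=0 ZF=0 PC=4
Step 9: PC=4 exec 'SUB A, 1'. After: A=2 B=-2 C=0 D=0 ZF=0 PC=5
Step 10: PC=5 exec 'JNZ 2'. After: A=2 B=-2 C=0 D=0 ZF=0 PC=2
Step 11: PC=2 exec 'ADD D, C'. After: A=2 B=-2 C=0 D=0 ZF=1 PC=3
Step 12: PC=3 exec 'SUB B, 2'. After: A=2 B=-4 C=0 D=0 ZF=0 PC=4
Step 13: PC=4 exec 'SUB A, 1'. After: A=1 B=-4 C=0 D=0 ZF=0 PC=5
Step 14: PC=5 exec 'JNZ 2'. After: A=1 B=-4 C=0 D=0 ZF=0 PC=2
Step 15: PC=2 exec 'ADD D, C'. After: A=1 B=-4 C=0 D=0 ZF=1 PC=3
Step 16: PC=3 exec 'SUB B, 2'. After: A=1 B=-6 C=0 D=0 ZF=0 PC=4
Step 17: PC=4 exec 'SUB A, 1'. After: A=0 B=-6 C=0 D=0 ZF=1 PC=5
Step 18: PC=5 exec 'JNZ 2'. After: A=0 B=-6 C=0 D=0 ZF=1 PC=6
Step 19: PC=6 exec 'ADD C, 3'. After: A=0 B=-6 C=3 D=0 ZF=0 PC=7
Step 20: PC=7 exec 'ADD A, 5'. After: A=5 B=-6 C=3 D=0 ZF=0 PC=8
Step 21: PC=8 exec 'ADD D, 2'. After: A=5 B=-6 C=3 D=2 ZF=0 PC=9
Step 22: PC=9 exec 'ADD A, 3'. After: A=8 B=-6 C=3 D=2 ZF=0 PC=10
Step 23: PC=10 exec 'ADD D, 1'. After: A=8 B=-6 C=3 D=3 ZF=0 PC=11
Step 24: PC=11 exec 'MOV C, 6'. After: A=8 B=-6 C=6 D=3 ZF=0 PC=12
Step 25: PC=12 exec 'HALT'. After: A=8 B=-6 C=6 D=3 ZF=0 PC=12 HALTED
Total instructions executed: 25

Answer: 25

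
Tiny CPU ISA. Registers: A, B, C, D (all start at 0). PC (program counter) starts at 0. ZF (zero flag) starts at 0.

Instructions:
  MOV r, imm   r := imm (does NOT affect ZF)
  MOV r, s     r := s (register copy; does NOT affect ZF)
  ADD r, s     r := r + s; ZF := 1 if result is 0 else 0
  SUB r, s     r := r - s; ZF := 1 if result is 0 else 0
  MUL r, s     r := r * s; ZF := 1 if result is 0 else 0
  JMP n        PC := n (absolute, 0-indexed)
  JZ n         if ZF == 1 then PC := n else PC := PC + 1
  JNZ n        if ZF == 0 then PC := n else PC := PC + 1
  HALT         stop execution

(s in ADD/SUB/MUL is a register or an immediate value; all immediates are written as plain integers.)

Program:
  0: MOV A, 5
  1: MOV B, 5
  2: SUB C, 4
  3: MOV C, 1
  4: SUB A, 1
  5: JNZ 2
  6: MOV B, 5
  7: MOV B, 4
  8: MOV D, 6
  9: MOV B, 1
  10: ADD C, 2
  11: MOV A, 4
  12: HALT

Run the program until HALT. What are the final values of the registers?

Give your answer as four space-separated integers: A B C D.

Answer: 4 1 3 6

Derivation:
Step 1: PC=0 exec 'MOV A, 5'. After: A=5 B=0 C=0 D=0 ZF=0 PC=1
Step 2: PC=1 exec 'MOV B, 5'. After: A=5 B=5 C=0 D=0 ZF=0 PC=2
Step 3: PC=2 exec 'SUB C, 4'. After: A=5 B=5 C=-4 D=0 ZF=0 PC=3
Step 4: PC=3 exec 'MOV C, 1'. After: A=5 B=5 C=1 D=0 ZF=0 PC=4
Step 5: PC=4 exec 'SUB A, 1'. After: A=4 B=5 C=1 D=0 ZF=0 PC=5
Step 6: PC=5 exec 'JNZ 2'. After: A=4 B=5 C=1 D=0 ZF=0 PC=2
Step 7: PC=2 exec 'SUB C, 4'. After: A=4 B=5 C=-3 D=0 ZF=0 PC=3
Step 8: PC=3 exec 'MOV C, 1'. After: A=4 B=5 C=1 D=0 ZF=0 PC=4
Step 9: PC=4 exec 'SUB A, 1'. After: A=3 B=5 C=1 D=0 ZF=0 PC=5
Step 10: PC=5 exec 'JNZ 2'. After: A=3 B=5 C=1 D=0 ZF=0 PC=2
Step 11: PC=2 exec 'SUB C, 4'. After: A=3 B=5 C=-3 D=0 ZF=0 PC=3
Step 12: PC=3 exec 'MOV C, 1'. After: A=3 B=5 C=1 D=0 ZF=0 PC=4
Step 13: PC=4 exec 'SUB A, 1'. After: A=2 B=5 C=1 D=0 ZF=0 PC=5
Step 14: PC=5 exec 'JNZ 2'. After: A=2 B=5 C=1 D=0 ZF=0 PC=2
Step 15: PC=2 exec 'SUB C, 4'. After: A=2 B=5 C=-3 D=0 ZF=0 PC=3
Step 16: PC=3 exec 'MOV C, 1'. After: A=2 B=5 C=1 D=0 ZF=0 PC=4
Step 17: PC=4 exec 'SUB A, 1'. After: A=1 B=5 C=1 D=0 ZF=0 PC=5
Step 18: PC=5 exec 'JNZ 2'. After: A=1 B=5 C=1 D=0 ZF=0 PC=2
Step 19: PC=2 exec 'SUB C, 4'. After: A=1 B=5 C=-3 D=0 ZF=0 PC=3
Step 20: PC=3 exec 'MOV C, 1'. After: A=1 B=5 C=1 D=0 ZF=0 PC=4
Step 21: PC=4 exec 'SUB A, 1'. After: A=0 B=5 C=1 D=0 ZF=1 PC=5
Step 22: PC=5 exec 'JNZ 2'. After: A=0 B=5 C=1 D=0 ZF=1 PC=6
Step 23: PC=6 exec 'MOV B, 5'. After: A=0 B=5 C=1 D=0 ZF=1 PC=7
Step 24: PC=7 exec 'MOV B, 4'. After: A=0 B=4 C=1 D=0 ZF=1 PC=8
Step 25: PC=8 exec 'MOV D, 6'. After: A=0 B=4 C=1 D=6 ZF=1 PC=9
Step 26: PC=9 exec 'MOV B, 1'. After: A=0 B=1 C=1 D=6 ZF=1 PC=10
Step 27: PC=10 exec 'ADD C, 2'. After: A=0 B=1 C=3 D=6 ZF=0 PC=11
Step 28: PC=11 exec 'MOV A, 4'. After: A=4 B=1 C=3 D=6 ZF=0 PC=12
Step 29: PC=12 exec 'HALT'. After: A=4 B=1 C=3 D=6 ZF=0 PC=12 HALTED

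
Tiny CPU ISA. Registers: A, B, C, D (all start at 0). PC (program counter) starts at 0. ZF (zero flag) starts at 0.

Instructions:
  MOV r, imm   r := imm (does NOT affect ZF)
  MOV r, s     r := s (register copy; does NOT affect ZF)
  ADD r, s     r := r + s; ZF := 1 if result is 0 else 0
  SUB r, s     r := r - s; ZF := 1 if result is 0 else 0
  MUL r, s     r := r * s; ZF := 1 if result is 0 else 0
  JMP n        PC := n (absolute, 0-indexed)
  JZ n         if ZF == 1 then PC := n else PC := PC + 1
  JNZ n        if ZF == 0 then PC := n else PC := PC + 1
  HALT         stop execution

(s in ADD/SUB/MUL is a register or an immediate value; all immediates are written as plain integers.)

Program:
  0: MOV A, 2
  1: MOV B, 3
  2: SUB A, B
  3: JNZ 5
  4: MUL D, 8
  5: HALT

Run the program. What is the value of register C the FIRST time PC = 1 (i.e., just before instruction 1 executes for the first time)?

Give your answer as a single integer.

Step 1: PC=0 exec 'MOV A, 2'. After: A=2 B=0 C=0 D=0 ZF=0 PC=1
First time PC=1: C=0

0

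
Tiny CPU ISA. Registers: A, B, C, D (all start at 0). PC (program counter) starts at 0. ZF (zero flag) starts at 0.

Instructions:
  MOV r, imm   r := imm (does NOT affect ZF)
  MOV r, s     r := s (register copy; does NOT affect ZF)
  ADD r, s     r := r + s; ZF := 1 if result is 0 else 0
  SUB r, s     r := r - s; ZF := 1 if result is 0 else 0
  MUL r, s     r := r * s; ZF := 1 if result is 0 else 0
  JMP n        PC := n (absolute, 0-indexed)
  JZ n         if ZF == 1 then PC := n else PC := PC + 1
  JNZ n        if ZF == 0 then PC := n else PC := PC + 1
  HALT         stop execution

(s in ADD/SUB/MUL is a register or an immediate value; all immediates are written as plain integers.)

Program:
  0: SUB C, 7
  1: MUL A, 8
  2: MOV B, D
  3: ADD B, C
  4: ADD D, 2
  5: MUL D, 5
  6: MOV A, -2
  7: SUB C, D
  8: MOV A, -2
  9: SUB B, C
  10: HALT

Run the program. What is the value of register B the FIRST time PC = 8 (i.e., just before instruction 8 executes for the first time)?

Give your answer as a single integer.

Step 1: PC=0 exec 'SUB C, 7'. After: A=0 B=0 C=-7 D=0 ZF=0 PC=1
Step 2: PC=1 exec 'MUL A, 8'. After: A=0 B=0 C=-7 D=0 ZF=1 PC=2
Step 3: PC=2 exec 'MOV B, D'. After: A=0 B=0 C=-7 D=0 ZF=1 PC=3
Step 4: PC=3 exec 'ADD B, C'. After: A=0 B=-7 C=-7 D=0 ZF=0 PC=4
Step 5: PC=4 exec 'ADD D, 2'. After: A=0 B=-7 C=-7 D=2 ZF=0 PC=5
Step 6: PC=5 exec 'MUL D, 5'. After: A=0 B=-7 C=-7 D=10 ZF=0 PC=6
Step 7: PC=6 exec 'MOV A, -2'. After: A=-2 B=-7 C=-7 D=10 ZF=0 PC=7
Step 8: PC=7 exec 'SUB C, D'. After: A=-2 B=-7 C=-17 D=10 ZF=0 PC=8
First time PC=8: B=-7

-7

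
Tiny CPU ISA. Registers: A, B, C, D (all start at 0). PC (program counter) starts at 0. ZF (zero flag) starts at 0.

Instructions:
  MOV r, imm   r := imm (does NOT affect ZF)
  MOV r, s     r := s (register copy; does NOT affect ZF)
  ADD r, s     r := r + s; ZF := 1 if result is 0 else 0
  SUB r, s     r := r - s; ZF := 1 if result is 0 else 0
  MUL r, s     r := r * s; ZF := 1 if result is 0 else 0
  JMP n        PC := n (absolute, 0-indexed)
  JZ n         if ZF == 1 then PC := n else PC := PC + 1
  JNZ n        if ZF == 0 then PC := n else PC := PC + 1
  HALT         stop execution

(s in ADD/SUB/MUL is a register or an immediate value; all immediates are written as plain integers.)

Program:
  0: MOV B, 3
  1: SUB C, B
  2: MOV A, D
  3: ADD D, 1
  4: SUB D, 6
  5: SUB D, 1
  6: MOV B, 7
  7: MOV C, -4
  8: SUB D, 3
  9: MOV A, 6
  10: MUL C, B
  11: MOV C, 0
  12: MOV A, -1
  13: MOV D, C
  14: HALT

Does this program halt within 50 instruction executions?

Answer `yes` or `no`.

Answer: yes

Derivation:
Step 1: PC=0 exec 'MOV B, 3'. After: A=0 B=3 C=0 D=0 ZF=0 PC=1
Step 2: PC=1 exec 'SUB C, B'. After: A=0 B=3 C=-3 D=0 ZF=0 PC=2
Step 3: PC=2 exec 'MOV A, D'. After: A=0 B=3 C=-3 D=0 ZF=0 PC=3
Step 4: PC=3 exec 'ADD D, 1'. After: A=0 B=3 C=-3 D=1 ZF=0 PC=4
Step 5: PC=4 exec 'SUB D, 6'. After: A=0 B=3 C=-3 D=-5 ZF=0 PC=5
Step 6: PC=5 exec 'SUB D, 1'. After: A=0 B=3 C=-3 D=-6 ZF=0 PC=6
Step 7: PC=6 exec 'MOV B, 7'. After: A=0 B=7 C=-3 D=-6 ZF=0 PC=7
Step 8: PC=7 exec 'MOV C, -4'. After: A=0 B=7 C=-4 D=-6 ZF=0 PC=8
Step 9: PC=8 exec 'SUB D, 3'. After: A=0 B=7 C=-4 D=-9 ZF=0 PC=9
Step 10: PC=9 exec 'MOV A, 6'. After: A=6 B=7 C=-4 D=-9 ZF=0 PC=10
Step 11: PC=10 exec 'MUL C, B'. After: A=6 B=7 C=-28 D=-9 ZF=0 PC=11
Step 12: PC=11 exec 'MOV C, 0'. After: A=6 B=7 C=0 D=-9 ZF=0 PC=12
Step 13: PC=12 exec 'MOV A, -1'. After: A=-1 B=7 C=0 D=-9 ZF=0 PC=13
Step 14: PC=13 exec 'MOV D, C'. After: A=-1 B=7 C=0 D=0 ZF=0 PC=14
Step 15: PC=14 exec 'HALT'. After: A=-1 B=7 C=0 D=0 ZF=0 PC=14 HALTED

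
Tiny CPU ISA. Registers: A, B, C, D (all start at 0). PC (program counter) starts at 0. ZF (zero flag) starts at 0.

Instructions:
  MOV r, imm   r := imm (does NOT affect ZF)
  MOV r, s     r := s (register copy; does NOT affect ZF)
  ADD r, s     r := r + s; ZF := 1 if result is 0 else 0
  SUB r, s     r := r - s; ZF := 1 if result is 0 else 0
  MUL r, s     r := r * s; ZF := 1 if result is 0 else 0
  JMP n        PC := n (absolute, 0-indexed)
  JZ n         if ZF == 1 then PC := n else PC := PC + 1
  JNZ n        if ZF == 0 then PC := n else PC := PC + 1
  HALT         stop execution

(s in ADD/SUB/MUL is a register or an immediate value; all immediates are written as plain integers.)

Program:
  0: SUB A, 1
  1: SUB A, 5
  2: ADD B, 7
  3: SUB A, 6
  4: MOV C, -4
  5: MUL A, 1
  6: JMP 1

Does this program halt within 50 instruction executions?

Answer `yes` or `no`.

Answer: no

Derivation:
Step 1: PC=0 exec 'SUB A, 1'. After: A=-1 B=0 C=0 D=0 ZF=0 PC=1
Step 2: PC=1 exec 'SUB A, 5'. After: A=-6 B=0 C=0 D=0 ZF=0 PC=2
Step 3: PC=2 exec 'ADD B, 7'. After: A=-6 B=7 C=0 D=0 ZF=0 PC=3
Step 4: PC=3 exec 'SUB A, 6'. After: A=-12 B=7 C=0 D=0 ZF=0 PC=4
Step 5: PC=4 exec 'MOV C, -4'. After: A=-12 B=7 C=-4 D=0 ZF=0 PC=5
Step 6: PC=5 exec 'MUL A, 1'. After: A=-12 B=7 C=-4 D=0 ZF=0 PC=6
Step 7: PC=6 exec 'JMP 1'. After: A=-12 B=7 C=-4 D=0 ZF=0 PC=1
Step 8: PC=1 exec 'SUB A, 5'. After: A=-17 B=7 C=-4 D=0 ZF=0 PC=2
Step 9: PC=2 exec 'ADD B, 7'. After: A=-17 B=14 C=-4 D=0 ZF=0 PC=3
Step 10: PC=3 exec 'SUB A, 6'. After: A=-23 B=14 C=-4 D=0 ZF=0 PC=4
Step 11: PC=4 exec 'MOV C, -4'. After: A=-23 B=14 C=-4 D=0 ZF=0 PC=5
Step 12: PC=5 exec 'MUL A, 1'. After: A=-23 B=14 C=-4 D=0 ZF=0 PC=6
Step 13: PC=6 exec 'JMP 1'. After: A=-23 B=14 C=-4 D=0 ZF=0 PC=1
Step 14: PC=1 exec 'SUB A, 5'. After: A=-28 B=14 C=-4 D=0 ZF=0 PC=2
Step 15: PC=2 exec 'ADD B, 7'. After: A=-28 B=21 C=-4 D=0 ZF=0 PC=3
After 50 steps: not halted. PC revisits the same instructions with no path to HALT; will never halt.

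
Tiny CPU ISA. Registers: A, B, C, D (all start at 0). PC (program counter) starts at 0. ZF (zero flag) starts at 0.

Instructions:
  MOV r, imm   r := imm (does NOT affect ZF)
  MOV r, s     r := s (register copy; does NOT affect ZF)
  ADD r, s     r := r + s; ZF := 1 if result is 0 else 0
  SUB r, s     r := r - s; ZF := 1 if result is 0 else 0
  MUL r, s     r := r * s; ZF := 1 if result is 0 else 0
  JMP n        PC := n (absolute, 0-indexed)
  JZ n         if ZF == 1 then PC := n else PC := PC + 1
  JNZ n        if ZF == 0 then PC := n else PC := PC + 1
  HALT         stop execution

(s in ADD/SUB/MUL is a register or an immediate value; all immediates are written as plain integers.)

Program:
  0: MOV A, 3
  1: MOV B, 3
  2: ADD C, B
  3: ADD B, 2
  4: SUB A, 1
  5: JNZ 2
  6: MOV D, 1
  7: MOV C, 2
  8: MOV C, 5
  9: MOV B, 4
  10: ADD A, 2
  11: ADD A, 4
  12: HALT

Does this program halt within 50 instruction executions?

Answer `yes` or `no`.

Answer: yes

Derivation:
Step 1: PC=0 exec 'MOV A, 3'. After: A=3 B=0 C=0 D=0 ZF=0 PC=1
Step 2: PC=1 exec 'MOV B, 3'. After: A=3 B=3 C=0 D=0 ZF=0 PC=2
Step 3: PC=2 exec 'ADD C, B'. After: A=3 B=3 C=3 D=0 ZF=0 PC=3
Step 4: PC=3 exec 'ADD B, 2'. After: A=3 B=5 C=3 D=0 ZF=0 PC=4
Step 5: PC=4 exec 'SUB A, 1'. After: A=2 B=5 C=3 D=0 ZF=0 PC=5
Step 6: PC=5 exec 'JNZ 2'. After: A=2 B=5 C=3 D=0 ZF=0 PC=2
Step 7: PC=2 exec 'ADD C, B'. After: A=2 B=5 C=8 D=0 ZF=0 PC=3
Step 8: PC=3 exec 'ADD B, 2'. After: A=2 B=7 C=8 D=0 ZF=0 PC=4
Step 9: PC=4 exec 'SUB A, 1'. After: A=1 B=7 C=8 D=0 ZF=0 PC=5
Step 10: PC=5 exec 'JNZ 2'. After: A=1 B=7 C=8 D=0 ZF=0 PC=2
Step 11: PC=2 exec 'ADD C, B'. After: A=1 B=7 C=15 D=0 ZF=0 PC=3
Step 12: PC=3 exec 'ADD B, 2'. After: A=1 B=9 C=15 D=0 ZF=0 PC=4
Step 13: PC=4 exec 'SUB A, 1'. After: A=0 B=9 C=15 D=0 ZF=1 PC=5
Step 14: PC=5 exec 'JNZ 2'. After: A=0 B=9 C=15 D=0 ZF=1 PC=6
Step 15: PC=6 exec 'MOV D, 1'. After: A=0 B=9 C=15 D=1 ZF=1 PC=7
Step 16: PC=7 exec 'MOV C, 2'. After: A=0 B=9 C=2 D=1 ZF=1 PC=8
Step 17: PC=8 exec 'MOV C, 5'. After: A=0 B=9 C=5 D=1 ZF=1 PC=9
Step 18: PC=9 exec 'MOV B, 4'. After: A=0 B=4 C=5 D=1 ZF=1 PC=10
Step 19: PC=10 exec 'ADD A, 2'. After: A=2 B=4 C=5 D=1 ZF=0 PC=11
Step 20: PC=11 exec 'ADD A, 4'. After: A=6 B=4 C=5 D=1 ZF=0 PC=12
Step 21: PC=12 exec 'HALT'. After: A=6 B=4 C=5 D=1 ZF=0 PC=12 HALTED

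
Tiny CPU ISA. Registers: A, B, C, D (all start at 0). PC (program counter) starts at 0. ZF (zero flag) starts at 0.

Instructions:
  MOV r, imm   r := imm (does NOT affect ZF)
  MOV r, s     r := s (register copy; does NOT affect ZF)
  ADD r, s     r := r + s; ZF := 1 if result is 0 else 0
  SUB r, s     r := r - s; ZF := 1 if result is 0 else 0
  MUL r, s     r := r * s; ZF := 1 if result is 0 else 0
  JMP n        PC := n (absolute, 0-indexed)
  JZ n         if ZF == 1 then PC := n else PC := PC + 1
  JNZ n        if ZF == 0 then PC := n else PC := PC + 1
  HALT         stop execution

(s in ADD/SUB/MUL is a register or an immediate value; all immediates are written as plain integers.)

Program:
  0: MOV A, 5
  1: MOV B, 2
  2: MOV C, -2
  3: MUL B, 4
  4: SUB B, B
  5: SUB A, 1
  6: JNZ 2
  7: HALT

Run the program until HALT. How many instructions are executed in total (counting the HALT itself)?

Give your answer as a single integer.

Step 1: PC=0 exec 'MOV A, 5'. After: A=5 B=0 C=0 D=0 ZF=0 PC=1
Step 2: PC=1 exec 'MOV B, 2'. After: A=5 B=2 C=0 D=0 ZF=0 PC=2
Step 3: PC=2 exec 'MOV C, -2'. After: A=5 B=2 C=-2 D=0 ZF=0 PC=3
Step 4: PC=3 exec 'MUL B, 4'. After: A=5 B=8 C=-2 D=0 ZF=0 PC=4
Step 5: PC=4 exec 'SUB B, B'. After: A=5 B=0 C=-2 D=0 ZF=1 PC=5
Step 6: PC=5 exec 'SUB A, 1'. After: A=4 B=0 C=-2 D=0 ZF=0 PC=6
Step 7: PC=6 exec 'JNZ 2'. After: A=4 B=0 C=-2 D=0 ZF=0 PC=2
Step 8: PC=2 exec 'MOV C, -2'. After: A=4 B=0 C=-2 D=0 ZF=0 PC=3
Step 9: PC=3 exec 'MUL B, 4'. After: A=4 B=0 C=-2 D=0 ZF=1 PC=4
Step 10: PC=4 exec 'SUB B, B'. After: A=4 B=0 C=-2 D=0 ZF=1 PC=5
Step 11: PC=5 exec 'SUB A, 1'. After: A=3 B=0 C=-2 D=0 ZF=0 PC=6
Step 12: PC=6 exec 'JNZ 2'. After: A=3 B=0 C=-2 D=0 ZF=0 PC=2
Step 13: PC=2 exec 'MOV C, -2'. After: A=3 B=0 C=-2 D=0 ZF=0 PC=3
Step 14: PC=3 exec 'MUL B, 4'. After: A=3 B=0 C=-2 D=0 ZF=1 PC=4
Step 15: PC=4 exec 'SUB B, B'. After: A=3 B=0 C=-2 D=0 ZF=1 PC=5
Step 16: PC=5 exec 'SUB A, 1'. After: A=2 B=0 C=-2 D=0 ZF=0 PC=6
Step 17: PC=6 exec 'JNZ 2'. After: A=2 B=0 C=-2 D=0 ZF=0 PC=2
Step 18: PC=2 exec 'MOV C, -2'. After: A=2 B=0 C=-2 D=0 ZF=0 PC=3
Step 19: PC=3 exec 'MUL B, 4'. After: A=2 B=0 C=-2 D=0 ZF=1 PC=4
Step 20: PC=4 exec 'SUB B, B'. After: A=2 B=0 C=-2 D=0 ZF=1 PC=5
Step 21: PC=5 exec 'SUB A, 1'. After: A=1 B=0 C=-2 D=0 ZF=0 PC=6
Step 22: PC=6 exec 'JNZ 2'. After: A=1 B=0 C=-2 D=0 ZF=0 PC=2
Step 23: PC=2 exec 'MOV C, -2'. After: A=1 B=0 C=-2 D=0 ZF=0 PC=3
Step 24: PC=3 exec 'MUL B, 4'. After: A=1 B=0 C=-2 D=0 ZF=1 PC=4
Step 25: PC=4 exec 'SUB B, B'. After: A=1 B=0 C=-2 D=0 ZF=1 PC=5
Step 26: PC=5 exec 'SUB A, 1'. After: A=0 B=0 C=-2 D=0 ZF=1 PC=6
Step 27: PC=6 exec 'JNZ 2'. After: A=0 B=0 C=-2 D=0 ZF=1 PC=7
Step 28: PC=7 exec 'HALT'. After: A=0 B=0 C=-2 D=0 ZF=1 PC=7 HALTED
Total instructions executed: 28

Answer: 28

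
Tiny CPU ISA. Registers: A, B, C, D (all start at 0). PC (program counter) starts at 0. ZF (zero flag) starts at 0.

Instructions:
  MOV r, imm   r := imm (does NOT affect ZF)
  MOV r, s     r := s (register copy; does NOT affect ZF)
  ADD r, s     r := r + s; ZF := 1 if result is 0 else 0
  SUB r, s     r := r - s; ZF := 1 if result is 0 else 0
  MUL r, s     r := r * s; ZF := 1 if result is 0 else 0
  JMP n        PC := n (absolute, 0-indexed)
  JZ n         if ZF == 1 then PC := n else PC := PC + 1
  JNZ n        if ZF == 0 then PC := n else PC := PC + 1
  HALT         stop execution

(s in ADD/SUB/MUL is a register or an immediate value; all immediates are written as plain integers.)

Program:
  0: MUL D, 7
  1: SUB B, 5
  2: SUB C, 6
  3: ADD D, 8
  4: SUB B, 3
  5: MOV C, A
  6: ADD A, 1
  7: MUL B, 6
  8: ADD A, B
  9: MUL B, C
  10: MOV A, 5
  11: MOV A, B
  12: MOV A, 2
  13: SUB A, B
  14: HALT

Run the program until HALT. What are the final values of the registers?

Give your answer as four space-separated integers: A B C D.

Answer: 2 0 0 8

Derivation:
Step 1: PC=0 exec 'MUL D, 7'. After: A=0 B=0 C=0 D=0 ZF=1 PC=1
Step 2: PC=1 exec 'SUB B, 5'. After: A=0 B=-5 C=0 D=0 ZF=0 PC=2
Step 3: PC=2 exec 'SUB C, 6'. After: A=0 B=-5 C=-6 D=0 ZF=0 PC=3
Step 4: PC=3 exec 'ADD D, 8'. After: A=0 B=-5 C=-6 D=8 ZF=0 PC=4
Step 5: PC=4 exec 'SUB B, 3'. After: A=0 B=-8 C=-6 D=8 ZF=0 PC=5
Step 6: PC=5 exec 'MOV C, A'. After: A=0 B=-8 C=0 D=8 ZF=0 PC=6
Step 7: PC=6 exec 'ADD A, 1'. After: A=1 B=-8 C=0 D=8 ZF=0 PC=7
Step 8: PC=7 exec 'MUL B, 6'. After: A=1 B=-48 C=0 D=8 ZF=0 PC=8
Step 9: PC=8 exec 'ADD A, B'. After: A=-47 B=-48 C=0 D=8 ZF=0 PC=9
Step 10: PC=9 exec 'MUL B, C'. After: A=-47 B=0 C=0 D=8 ZF=1 PC=10
Step 11: PC=10 exec 'MOV A, 5'. After: A=5 B=0 C=0 D=8 ZF=1 PC=11
Step 12: PC=11 exec 'MOV A, B'. After: A=0 B=0 C=0 D=8 ZF=1 PC=12
Step 13: PC=12 exec 'MOV A, 2'. After: A=2 B=0 C=0 D=8 ZF=1 PC=13
Step 14: PC=13 exec 'SUB A, B'. After: A=2 B=0 C=0 D=8 ZF=0 PC=14
Step 15: PC=14 exec 'HALT'. After: A=2 B=0 C=0 D=8 ZF=0 PC=14 HALTED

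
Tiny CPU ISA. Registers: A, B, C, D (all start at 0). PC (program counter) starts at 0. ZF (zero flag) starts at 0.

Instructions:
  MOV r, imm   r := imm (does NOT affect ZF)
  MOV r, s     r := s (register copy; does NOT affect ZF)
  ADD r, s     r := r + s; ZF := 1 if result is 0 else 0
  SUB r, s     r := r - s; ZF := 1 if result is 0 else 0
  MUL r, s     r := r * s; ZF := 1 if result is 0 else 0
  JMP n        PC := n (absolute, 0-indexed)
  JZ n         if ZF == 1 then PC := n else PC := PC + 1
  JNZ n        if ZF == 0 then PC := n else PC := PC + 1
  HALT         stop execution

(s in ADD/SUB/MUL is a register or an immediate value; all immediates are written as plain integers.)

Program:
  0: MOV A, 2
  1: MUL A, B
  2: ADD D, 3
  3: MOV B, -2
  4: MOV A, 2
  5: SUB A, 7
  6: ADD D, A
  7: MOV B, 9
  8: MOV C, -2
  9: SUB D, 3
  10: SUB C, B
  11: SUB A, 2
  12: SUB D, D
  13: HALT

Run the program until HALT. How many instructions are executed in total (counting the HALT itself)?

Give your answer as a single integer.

Step 1: PC=0 exec 'MOV A, 2'. After: A=2 B=0 C=0 D=0 ZF=0 PC=1
Step 2: PC=1 exec 'MUL A, B'. After: A=0 B=0 C=0 D=0 ZF=1 PC=2
Step 3: PC=2 exec 'ADD D, 3'. After: A=0 B=0 C=0 D=3 ZF=0 PC=3
Step 4: PC=3 exec 'MOV B, -2'. After: A=0 B=-2 C=0 D=3 ZF=0 PC=4
Step 5: PC=4 exec 'MOV A, 2'. After: A=2 B=-2 C=0 D=3 ZF=0 PC=5
Step 6: PC=5 exec 'SUB A, 7'. After: A=-5 B=-2 C=0 D=3 ZF=0 PC=6
Step 7: PC=6 exec 'ADD D, A'. After: A=-5 B=-2 C=0 D=-2 ZF=0 PC=7
Step 8: PC=7 exec 'MOV B, 9'. After: A=-5 B=9 C=0 D=-2 ZF=0 PC=8
Step 9: PC=8 exec 'MOV C, -2'. After: A=-5 B=9 C=-2 D=-2 ZF=0 PC=9
Step 10: PC=9 exec 'SUB D, 3'. After: A=-5 B=9 C=-2 D=-5 ZF=0 PC=10
Step 11: PC=10 exec 'SUB C, B'. After: A=-5 B=9 C=-11 D=-5 ZF=0 PC=11
Step 12: PC=11 exec 'SUB A, 2'. After: A=-7 B=9 C=-11 D=-5 ZF=0 PC=12
Step 13: PC=12 exec 'SUB D, D'. After: A=-7 B=9 C=-11 D=0 ZF=1 PC=13
Step 14: PC=13 exec 'HALT'. After: A=-7 B=9 C=-11 D=0 ZF=1 PC=13 HALTED
Total instructions executed: 14

Answer: 14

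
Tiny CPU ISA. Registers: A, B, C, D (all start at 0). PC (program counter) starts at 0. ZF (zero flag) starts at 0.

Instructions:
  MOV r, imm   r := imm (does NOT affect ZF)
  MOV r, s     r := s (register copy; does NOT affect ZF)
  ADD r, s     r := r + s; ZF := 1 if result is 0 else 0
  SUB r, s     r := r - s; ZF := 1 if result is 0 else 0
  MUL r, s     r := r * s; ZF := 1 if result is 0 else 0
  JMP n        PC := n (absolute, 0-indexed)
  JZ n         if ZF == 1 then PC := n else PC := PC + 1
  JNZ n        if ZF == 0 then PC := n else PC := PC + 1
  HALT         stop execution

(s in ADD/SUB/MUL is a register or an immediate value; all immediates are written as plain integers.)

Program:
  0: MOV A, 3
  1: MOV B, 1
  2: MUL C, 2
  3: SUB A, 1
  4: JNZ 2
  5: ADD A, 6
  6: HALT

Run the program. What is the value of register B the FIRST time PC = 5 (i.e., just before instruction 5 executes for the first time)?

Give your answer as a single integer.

Step 1: PC=0 exec 'MOV A, 3'. After: A=3 B=0 C=0 D=0 ZF=0 PC=1
Step 2: PC=1 exec 'MOV B, 1'. After: A=3 B=1 C=0 D=0 ZF=0 PC=2
Step 3: PC=2 exec 'MUL C, 2'. After: A=3 B=1 C=0 D=0 ZF=1 PC=3
Step 4: PC=3 exec 'SUB A, 1'. After: A=2 B=1 C=0 D=0 ZF=0 PC=4
Step 5: PC=4 exec 'JNZ 2'. After: A=2 B=1 C=0 D=0 ZF=0 PC=2
Step 6: PC=2 exec 'MUL C, 2'. After: A=2 B=1 C=0 D=0 ZF=1 PC=3
Step 7: PC=3 exec 'SUB A, 1'. After: A=1 B=1 C=0 D=0 ZF=0 PC=4
Step 8: PC=4 exec 'JNZ 2'. After: A=1 B=1 C=0 D=0 ZF=0 PC=2
Step 9: PC=2 exec 'MUL C, 2'. After: A=1 B=1 C=0 D=0 ZF=1 PC=3
Step 10: PC=3 exec 'SUB A, 1'. After: A=0 B=1 C=0 D=0 ZF=1 PC=4
Step 11: PC=4 exec 'JNZ 2'. After: A=0 B=1 C=0 D=0 ZF=1 PC=5
First time PC=5: B=1

1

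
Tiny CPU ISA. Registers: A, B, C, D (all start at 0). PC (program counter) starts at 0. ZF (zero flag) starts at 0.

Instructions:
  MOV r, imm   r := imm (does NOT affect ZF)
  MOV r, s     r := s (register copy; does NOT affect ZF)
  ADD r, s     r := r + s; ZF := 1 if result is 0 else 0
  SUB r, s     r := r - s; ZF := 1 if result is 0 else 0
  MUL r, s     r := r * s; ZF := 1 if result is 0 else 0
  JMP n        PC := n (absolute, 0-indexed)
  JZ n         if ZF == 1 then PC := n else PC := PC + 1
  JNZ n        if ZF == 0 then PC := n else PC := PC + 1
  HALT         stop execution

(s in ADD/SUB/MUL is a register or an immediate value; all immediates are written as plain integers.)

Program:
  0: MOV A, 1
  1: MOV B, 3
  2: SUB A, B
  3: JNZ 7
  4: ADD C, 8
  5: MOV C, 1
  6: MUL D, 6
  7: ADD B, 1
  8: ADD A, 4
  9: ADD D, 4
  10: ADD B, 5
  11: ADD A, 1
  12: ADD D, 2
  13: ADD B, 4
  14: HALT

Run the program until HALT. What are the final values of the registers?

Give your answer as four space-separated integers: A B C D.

Answer: 3 13 0 6

Derivation:
Step 1: PC=0 exec 'MOV A, 1'. After: A=1 B=0 C=0 D=0 ZF=0 PC=1
Step 2: PC=1 exec 'MOV B, 3'. After: A=1 B=3 C=0 D=0 ZF=0 PC=2
Step 3: PC=2 exec 'SUB A, B'. After: A=-2 B=3 C=0 D=0 ZF=0 PC=3
Step 4: PC=3 exec 'JNZ 7'. After: A=-2 B=3 C=0 D=0 ZF=0 PC=7
Step 5: PC=7 exec 'ADD B, 1'. After: A=-2 B=4 C=0 D=0 ZF=0 PC=8
Step 6: PC=8 exec 'ADD A, 4'. After: A=2 B=4 C=0 D=0 ZF=0 PC=9
Step 7: PC=9 exec 'ADD D, 4'. After: A=2 B=4 C=0 D=4 ZF=0 PC=10
Step 8: PC=10 exec 'ADD B, 5'. After: A=2 B=9 C=0 D=4 ZF=0 PC=11
Step 9: PC=11 exec 'ADD A, 1'. After: A=3 B=9 C=0 D=4 ZF=0 PC=12
Step 10: PC=12 exec 'ADD D, 2'. After: A=3 B=9 C=0 D=6 ZF=0 PC=13
Step 11: PC=13 exec 'ADD B, 4'. After: A=3 B=13 C=0 D=6 ZF=0 PC=14
Step 12: PC=14 exec 'HALT'. After: A=3 B=13 C=0 D=6 ZF=0 PC=14 HALTED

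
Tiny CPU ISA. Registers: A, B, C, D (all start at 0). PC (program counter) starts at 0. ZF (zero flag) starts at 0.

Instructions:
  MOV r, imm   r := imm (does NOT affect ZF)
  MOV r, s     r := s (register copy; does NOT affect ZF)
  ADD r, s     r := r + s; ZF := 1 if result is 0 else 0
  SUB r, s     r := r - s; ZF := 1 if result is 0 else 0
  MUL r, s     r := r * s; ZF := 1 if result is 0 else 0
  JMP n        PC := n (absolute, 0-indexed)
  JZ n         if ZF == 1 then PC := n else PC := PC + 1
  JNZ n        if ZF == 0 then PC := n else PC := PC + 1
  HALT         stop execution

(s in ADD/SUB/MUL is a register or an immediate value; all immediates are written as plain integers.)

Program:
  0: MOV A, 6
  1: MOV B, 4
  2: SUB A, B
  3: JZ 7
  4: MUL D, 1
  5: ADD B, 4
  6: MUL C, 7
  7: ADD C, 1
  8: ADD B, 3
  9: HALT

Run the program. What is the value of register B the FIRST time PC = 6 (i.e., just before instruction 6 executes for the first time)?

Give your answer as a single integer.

Step 1: PC=0 exec 'MOV A, 6'. After: A=6 B=0 C=0 D=0 ZF=0 PC=1
Step 2: PC=1 exec 'MOV B, 4'. After: A=6 B=4 C=0 D=0 ZF=0 PC=2
Step 3: PC=2 exec 'SUB A, B'. After: A=2 B=4 C=0 D=0 ZF=0 PC=3
Step 4: PC=3 exec 'JZ 7'. After: A=2 B=4 C=0 D=0 ZF=0 PC=4
Step 5: PC=4 exec 'MUL D, 1'. After: A=2 B=4 C=0 D=0 ZF=1 PC=5
Step 6: PC=5 exec 'ADD B, 4'. After: A=2 B=8 C=0 D=0 ZF=0 PC=6
First time PC=6: B=8

8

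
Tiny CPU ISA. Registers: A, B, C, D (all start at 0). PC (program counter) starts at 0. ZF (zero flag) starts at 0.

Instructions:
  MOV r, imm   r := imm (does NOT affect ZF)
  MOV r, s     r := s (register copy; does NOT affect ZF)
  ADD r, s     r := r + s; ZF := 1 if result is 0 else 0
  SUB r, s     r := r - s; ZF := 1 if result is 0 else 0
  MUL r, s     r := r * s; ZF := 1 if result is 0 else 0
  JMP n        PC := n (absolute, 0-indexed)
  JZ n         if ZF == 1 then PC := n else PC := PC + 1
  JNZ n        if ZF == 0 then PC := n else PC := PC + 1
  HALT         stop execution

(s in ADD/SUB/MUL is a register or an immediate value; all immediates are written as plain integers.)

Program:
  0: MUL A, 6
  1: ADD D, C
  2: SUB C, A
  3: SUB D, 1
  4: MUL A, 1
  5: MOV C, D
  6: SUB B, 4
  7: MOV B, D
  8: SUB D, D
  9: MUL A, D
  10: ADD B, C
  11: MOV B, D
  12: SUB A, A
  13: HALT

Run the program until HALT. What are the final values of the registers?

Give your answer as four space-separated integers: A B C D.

Answer: 0 0 -1 0

Derivation:
Step 1: PC=0 exec 'MUL A, 6'. After: A=0 B=0 C=0 D=0 ZF=1 PC=1
Step 2: PC=1 exec 'ADD D, C'. After: A=0 B=0 C=0 D=0 ZF=1 PC=2
Step 3: PC=2 exec 'SUB C, A'. After: A=0 B=0 C=0 D=0 ZF=1 PC=3
Step 4: PC=3 exec 'SUB D, 1'. After: A=0 B=0 C=0 D=-1 ZF=0 PC=4
Step 5: PC=4 exec 'MUL A, 1'. After: A=0 B=0 C=0 D=-1 ZF=1 PC=5
Step 6: PC=5 exec 'MOV C, D'. After: A=0 B=0 C=-1 D=-1 ZF=1 PC=6
Step 7: PC=6 exec 'SUB B, 4'. After: A=0 B=-4 C=-1 D=-1 ZF=0 PC=7
Step 8: PC=7 exec 'MOV B, D'. After: A=0 B=-1 C=-1 D=-1 ZF=0 PC=8
Step 9: PC=8 exec 'SUB D, D'. After: A=0 B=-1 C=-1 D=0 ZF=1 PC=9
Step 10: PC=9 exec 'MUL A, D'. After: A=0 B=-1 C=-1 D=0 ZF=1 PC=10
Step 11: PC=10 exec 'ADD B, C'. After: A=0 B=-2 C=-1 D=0 ZF=0 PC=11
Step 12: PC=11 exec 'MOV B, D'. After: A=0 B=0 C=-1 D=0 ZF=0 PC=12
Step 13: PC=12 exec 'SUB A, A'. After: A=0 B=0 C=-1 D=0 ZF=1 PC=13
Step 14: PC=13 exec 'HALT'. After: A=0 B=0 C=-1 D=0 ZF=1 PC=13 HALTED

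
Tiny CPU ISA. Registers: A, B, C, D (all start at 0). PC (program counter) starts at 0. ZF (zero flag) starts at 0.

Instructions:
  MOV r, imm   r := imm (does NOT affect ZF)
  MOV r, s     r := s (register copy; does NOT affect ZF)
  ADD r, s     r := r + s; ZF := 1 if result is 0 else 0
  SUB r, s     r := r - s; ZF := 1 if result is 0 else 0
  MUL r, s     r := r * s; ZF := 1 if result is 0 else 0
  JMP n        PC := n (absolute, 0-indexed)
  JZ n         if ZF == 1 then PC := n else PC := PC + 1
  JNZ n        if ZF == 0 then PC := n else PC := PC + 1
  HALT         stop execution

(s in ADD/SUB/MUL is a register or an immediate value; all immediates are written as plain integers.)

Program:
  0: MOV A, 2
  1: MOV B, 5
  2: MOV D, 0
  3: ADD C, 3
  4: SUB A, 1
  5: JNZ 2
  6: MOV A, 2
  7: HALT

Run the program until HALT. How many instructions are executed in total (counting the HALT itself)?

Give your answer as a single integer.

Answer: 12

Derivation:
Step 1: PC=0 exec 'MOV A, 2'. After: A=2 B=0 C=0 D=0 ZF=0 PC=1
Step 2: PC=1 exec 'MOV B, 5'. After: A=2 B=5 C=0 D=0 ZF=0 PC=2
Step 3: PC=2 exec 'MOV D, 0'. After: A=2 B=5 C=0 D=0 ZF=0 PC=3
Step 4: PC=3 exec 'ADD C, 3'. After: A=2 B=5 C=3 D=0 ZF=0 PC=4
Step 5: PC=4 exec 'SUB A, 1'. After: A=1 B=5 C=3 D=0 ZF=0 PC=5
Step 6: PC=5 exec 'JNZ 2'. After: A=1 B=5 C=3 D=0 ZF=0 PC=2
Step 7: PC=2 exec 'MOV D, 0'. After: A=1 B=5 C=3 D=0 ZF=0 PC=3
Step 8: PC=3 exec 'ADD C, 3'. After: A=1 B=5 C=6 D=0 ZF=0 PC=4
Step 9: PC=4 exec 'SUB A, 1'. After: A=0 B=5 C=6 D=0 ZF=1 PC=5
Step 10: PC=5 exec 'JNZ 2'. After: A=0 B=5 C=6 D=0 ZF=1 PC=6
Step 11: PC=6 exec 'MOV A, 2'. After: A=2 B=5 C=6 D=0 ZF=1 PC=7
Step 12: PC=7 exec 'HALT'. After: A=2 B=5 C=6 D=0 ZF=1 PC=7 HALTED
Total instructions executed: 12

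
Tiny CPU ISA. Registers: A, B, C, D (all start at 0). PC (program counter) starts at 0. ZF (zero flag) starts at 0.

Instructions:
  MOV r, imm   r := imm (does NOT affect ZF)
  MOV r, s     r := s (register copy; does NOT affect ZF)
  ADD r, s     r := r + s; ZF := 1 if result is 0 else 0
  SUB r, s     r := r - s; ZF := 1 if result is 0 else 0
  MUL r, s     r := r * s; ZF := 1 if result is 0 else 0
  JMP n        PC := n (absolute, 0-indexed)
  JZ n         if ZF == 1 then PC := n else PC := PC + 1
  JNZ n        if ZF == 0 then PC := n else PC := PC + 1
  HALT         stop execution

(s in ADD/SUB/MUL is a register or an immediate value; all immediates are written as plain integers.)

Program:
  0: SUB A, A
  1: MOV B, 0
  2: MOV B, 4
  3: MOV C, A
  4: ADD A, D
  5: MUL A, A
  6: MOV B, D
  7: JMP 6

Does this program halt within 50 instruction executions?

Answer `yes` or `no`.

Answer: no

Derivation:
Step 1: PC=0 exec 'SUB A, A'. After: A=0 B=0 C=0 D=0 ZF=1 PC=1
Step 2: PC=1 exec 'MOV B, 0'. After: A=0 B=0 C=0 D=0 ZF=1 PC=2
Step 3: PC=2 exec 'MOV B, 4'. After: A=0 B=4 C=0 D=0 ZF=1 PC=3
Step 4: PC=3 exec 'MOV C, A'. After: A=0 B=4 C=0 D=0 ZF=1 PC=4
Step 5: PC=4 exec 'ADD A, D'. After: A=0 B=4 C=0 D=0 ZF=1 PC=5
Step 6: PC=5 exec 'MUL A, A'. After: A=0 B=4 C=0 D=0 ZF=1 PC=6
Step 7: PC=6 exec 'MOV B, D'. After: A=0 B=0 C=0 D=0 ZF=1 PC=7
Step 8: PC=7 exec 'JMP 6'. After: A=0 B=0 C=0 D=0 ZF=1 PC=6
Step 9: PC=6 exec 'MOV B, D'. After: A=0 B=0 C=0 D=0 ZF=1 PC=7
State after step 9 equals state after step 7: the program is in a cycle of length 2 and will never halt.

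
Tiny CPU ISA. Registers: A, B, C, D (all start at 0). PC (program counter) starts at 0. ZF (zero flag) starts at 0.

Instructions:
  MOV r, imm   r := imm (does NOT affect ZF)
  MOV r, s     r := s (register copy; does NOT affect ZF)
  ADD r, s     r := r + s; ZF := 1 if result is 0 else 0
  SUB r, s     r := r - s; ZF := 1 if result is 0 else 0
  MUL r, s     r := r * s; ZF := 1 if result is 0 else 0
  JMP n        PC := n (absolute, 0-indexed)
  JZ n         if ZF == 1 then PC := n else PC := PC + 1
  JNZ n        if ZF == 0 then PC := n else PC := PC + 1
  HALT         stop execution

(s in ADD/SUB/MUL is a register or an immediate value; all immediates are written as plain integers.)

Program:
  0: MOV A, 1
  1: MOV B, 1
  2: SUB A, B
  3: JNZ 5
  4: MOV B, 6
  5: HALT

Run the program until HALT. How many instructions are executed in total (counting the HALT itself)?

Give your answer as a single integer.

Answer: 6

Derivation:
Step 1: PC=0 exec 'MOV A, 1'. After: A=1 B=0 C=0 D=0 ZF=0 PC=1
Step 2: PC=1 exec 'MOV B, 1'. After: A=1 B=1 C=0 D=0 ZF=0 PC=2
Step 3: PC=2 exec 'SUB A, B'. After: A=0 B=1 C=0 D=0 ZF=1 PC=3
Step 4: PC=3 exec 'JNZ 5'. After: A=0 B=1 C=0 D=0 ZF=1 PC=4
Step 5: PC=4 exec 'MOV B, 6'. After: A=0 B=6 C=0 D=0 ZF=1 PC=5
Step 6: PC=5 exec 'HALT'. After: A=0 B=6 C=0 D=0 ZF=1 PC=5 HALTED
Total instructions executed: 6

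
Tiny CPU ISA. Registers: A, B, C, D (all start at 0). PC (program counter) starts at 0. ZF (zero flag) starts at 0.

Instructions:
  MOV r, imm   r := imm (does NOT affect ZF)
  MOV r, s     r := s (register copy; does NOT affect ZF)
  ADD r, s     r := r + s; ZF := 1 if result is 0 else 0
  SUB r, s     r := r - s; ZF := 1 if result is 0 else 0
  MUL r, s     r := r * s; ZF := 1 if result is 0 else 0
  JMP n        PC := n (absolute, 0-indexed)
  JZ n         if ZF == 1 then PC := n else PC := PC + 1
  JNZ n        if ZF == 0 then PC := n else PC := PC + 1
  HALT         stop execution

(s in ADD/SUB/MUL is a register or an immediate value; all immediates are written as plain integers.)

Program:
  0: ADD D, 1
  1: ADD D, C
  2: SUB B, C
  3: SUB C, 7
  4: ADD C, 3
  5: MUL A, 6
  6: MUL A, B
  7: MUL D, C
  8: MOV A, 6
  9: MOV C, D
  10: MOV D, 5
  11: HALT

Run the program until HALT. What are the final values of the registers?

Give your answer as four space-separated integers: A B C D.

Step 1: PC=0 exec 'ADD D, 1'. After: A=0 B=0 C=0 D=1 ZF=0 PC=1
Step 2: PC=1 exec 'ADD D, C'. After: A=0 B=0 C=0 D=1 ZF=0 PC=2
Step 3: PC=2 exec 'SUB B, C'. After: A=0 B=0 C=0 D=1 ZF=1 PC=3
Step 4: PC=3 exec 'SUB C, 7'. After: A=0 B=0 C=-7 D=1 ZF=0 PC=4
Step 5: PC=4 exec 'ADD C, 3'. After: A=0 B=0 C=-4 D=1 ZF=0 PC=5
Step 6: PC=5 exec 'MUL A, 6'. After: A=0 B=0 C=-4 D=1 ZF=1 PC=6
Step 7: PC=6 exec 'MUL A, B'. After: A=0 B=0 C=-4 D=1 ZF=1 PC=7
Step 8: PC=7 exec 'MUL D, C'. After: A=0 B=0 C=-4 D=-4 ZF=0 PC=8
Step 9: PC=8 exec 'MOV A, 6'. After: A=6 B=0 C=-4 D=-4 ZF=0 PC=9
Step 10: PC=9 exec 'MOV C, D'. After: A=6 B=0 C=-4 D=-4 ZF=0 PC=10
Step 11: PC=10 exec 'MOV D, 5'. After: A=6 B=0 C=-4 D=5 ZF=0 PC=11
Step 12: PC=11 exec 'HALT'. After: A=6 B=0 C=-4 D=5 ZF=0 PC=11 HALTED

Answer: 6 0 -4 5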